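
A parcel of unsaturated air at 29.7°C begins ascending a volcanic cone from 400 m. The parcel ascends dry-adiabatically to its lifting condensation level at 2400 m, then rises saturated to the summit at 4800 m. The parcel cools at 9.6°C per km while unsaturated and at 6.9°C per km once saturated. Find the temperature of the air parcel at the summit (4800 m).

-6.06°C

From 400 m to 2400 m (dry): cools by 9.6 × 2 = 19.2°C, giving 10.5°C.
From 2400 m to 4800 m (saturated): cools by 6.9 × 2.4 = 16.56°C, giving -6.06°C.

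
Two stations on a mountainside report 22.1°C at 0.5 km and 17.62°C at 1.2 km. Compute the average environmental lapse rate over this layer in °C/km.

6.4°C/km

Γ = −ΔT/Δz = (22.1 − 17.62) / (1200 − 500) m
  = 4.48°C / 0.7 km = 6.4°C/km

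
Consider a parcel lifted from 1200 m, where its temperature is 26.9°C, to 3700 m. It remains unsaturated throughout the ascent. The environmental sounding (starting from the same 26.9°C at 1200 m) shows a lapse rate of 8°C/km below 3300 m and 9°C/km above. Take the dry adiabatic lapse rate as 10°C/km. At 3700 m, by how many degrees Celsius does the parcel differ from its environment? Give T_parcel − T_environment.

Parcel:
  Dry to 3700 m: -10 × 2.5 km = -25°C, so T = 1.9°C.
Environment:
  Environment, lower layer to 3300 m: -8 × 2.1 km = -16.8°C, so T = 10.1°C.
  Environment, upper layer to 3700 m: -9 × 0.4 km = -3.6°C, so T = 6.5°C.
T_parcel − T_env = 1.9 − 6.5 = -4.6°C

-4.6°C (parcel cooler than environment)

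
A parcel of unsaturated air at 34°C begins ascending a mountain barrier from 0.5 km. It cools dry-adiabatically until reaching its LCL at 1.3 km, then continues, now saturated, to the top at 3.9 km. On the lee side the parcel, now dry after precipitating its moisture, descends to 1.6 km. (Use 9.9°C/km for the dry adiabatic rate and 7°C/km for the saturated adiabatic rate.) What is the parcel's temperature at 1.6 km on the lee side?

Dry to 1300 m: -9.9 × 0.8 km = -7.92°C, so T = 26.08°C.
Saturated to 3900 m: -7 × 2.6 km = -18.2°C, so T = 7.88°C.
Dry descent to 1600 m: +9.9 × 2.3 km = +22.77°C, so T = 30.65°C.

30.65°C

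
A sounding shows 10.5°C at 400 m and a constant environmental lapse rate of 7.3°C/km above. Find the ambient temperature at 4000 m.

From 400 m to 4000 m (environmental): cools by 7.3 × 3.6 = 26.28°C, giving -15.78°C.

-15.78°C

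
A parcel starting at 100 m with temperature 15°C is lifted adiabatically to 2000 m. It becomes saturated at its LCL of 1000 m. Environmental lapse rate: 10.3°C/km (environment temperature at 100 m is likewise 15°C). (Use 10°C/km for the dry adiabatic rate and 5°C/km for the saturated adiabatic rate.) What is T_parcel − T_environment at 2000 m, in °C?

+5.57°C (parcel warmer than environment)

Parcel:
  Dry to 1000 m: -10 × 0.9 km = -9°C, so T = 6°C.
  Saturated to 2000 m: -5 × 1 km = -5°C, so T = 1°C.
Environment:
  Environment to 2000 m: -10.3 × 1.9 km = -19.57°C, so T = -4.57°C.
T_parcel − T_env = 1 − (-4.57) = +5.57°C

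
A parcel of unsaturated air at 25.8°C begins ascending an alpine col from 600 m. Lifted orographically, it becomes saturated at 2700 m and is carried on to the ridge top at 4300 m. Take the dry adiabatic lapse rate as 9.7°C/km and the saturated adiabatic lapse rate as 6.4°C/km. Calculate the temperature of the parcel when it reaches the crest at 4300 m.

Dry to 2700 m: -9.7 × 2.1 km = -20.37°C, so T = 5.43°C.
Saturated to 4300 m: -6.4 × 1.6 km = -10.24°C, so T = -4.81°C.

-4.81°C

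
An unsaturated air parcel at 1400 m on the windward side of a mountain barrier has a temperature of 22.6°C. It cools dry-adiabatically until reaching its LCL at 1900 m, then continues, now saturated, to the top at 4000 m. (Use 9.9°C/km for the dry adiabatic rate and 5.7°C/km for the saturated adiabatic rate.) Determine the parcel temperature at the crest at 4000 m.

5.68°C

Dry to 1900 m: -9.9 × 0.5 km = -4.95°C, so T = 17.65°C.
Saturated to 4000 m: -5.7 × 2.1 km = -11.97°C, so T = 5.68°C.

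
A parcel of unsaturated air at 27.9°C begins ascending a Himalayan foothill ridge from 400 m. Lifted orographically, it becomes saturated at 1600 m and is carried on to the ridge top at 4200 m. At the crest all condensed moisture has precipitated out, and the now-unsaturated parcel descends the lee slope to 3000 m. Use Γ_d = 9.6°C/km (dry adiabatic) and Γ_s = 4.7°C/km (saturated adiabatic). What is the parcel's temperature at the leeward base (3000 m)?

15.68°C

Dry to 1600 m: -9.6 × 1.2 km = -11.52°C, so T = 16.38°C.
Saturated to 4200 m: -4.7 × 2.6 km = -12.22°C, so T = 4.16°C.
Dry descent to 3000 m: +9.6 × 1.2 km = +11.52°C, so T = 15.68°C.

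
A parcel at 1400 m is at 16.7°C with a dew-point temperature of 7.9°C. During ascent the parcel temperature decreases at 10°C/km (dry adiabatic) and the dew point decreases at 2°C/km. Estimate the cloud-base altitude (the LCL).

2500 m

T and T_d converge at 10 − 2 = 8°C per km
Height above start = (16.7 − 7.9) / 8 = 1.1 km
LCL altitude = 1400 m + 1100 m = 2500 m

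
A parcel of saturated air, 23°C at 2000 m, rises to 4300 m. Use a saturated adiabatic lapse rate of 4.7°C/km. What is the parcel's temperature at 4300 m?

12.19°C

From 2000 m to 4300 m (saturated adiabatic): cools by 4.7 × 2.3 = 10.81°C, giving 12.19°C.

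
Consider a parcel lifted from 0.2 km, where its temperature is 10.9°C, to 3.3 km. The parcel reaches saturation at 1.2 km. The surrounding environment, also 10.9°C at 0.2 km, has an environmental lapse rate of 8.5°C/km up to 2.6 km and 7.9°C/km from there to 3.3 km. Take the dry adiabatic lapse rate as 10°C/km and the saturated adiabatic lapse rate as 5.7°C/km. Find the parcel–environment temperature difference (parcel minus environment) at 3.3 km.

+3.96°C (parcel warmer than environment)

Parcel:
  200 → 1200 m (dry, 10°C/km): ΔT = -10 × 1 = -10°C → T = 0.9°C
  1200 → 3300 m (saturated, 5.7°C/km): ΔT = -5.7 × 2.1 = -11.97°C → T = -11.07°C
Environment:
  200 → 2600 m (environment, lower layer, 8.5°C/km): ΔT = -8.5 × 2.4 = -20.4°C → T = -9.5°C
  2600 → 3300 m (environment, upper layer, 7.9°C/km): ΔT = -7.9 × 0.7 = -5.53°C → T = -15.03°C
T_parcel − T_env = -11.07 − (-15.03) = +3.96°C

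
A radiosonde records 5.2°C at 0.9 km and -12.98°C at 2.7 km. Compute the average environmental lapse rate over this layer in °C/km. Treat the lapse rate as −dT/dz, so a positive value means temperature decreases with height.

Γ = −ΔT/Δz = (5.2 − (-12.98)) / (2700 − 900) m
  = 18.18°C / 1.8 km = 10.1°C/km

10.1°C/km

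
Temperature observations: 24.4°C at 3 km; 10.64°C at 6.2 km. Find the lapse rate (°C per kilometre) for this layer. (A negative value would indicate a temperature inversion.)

Γ = −ΔT/Δz = (24.4 − 10.64) / (6200 − 3000) m
  = 13.76°C / 3.2 km = 4.3°C/km

4.3°C/km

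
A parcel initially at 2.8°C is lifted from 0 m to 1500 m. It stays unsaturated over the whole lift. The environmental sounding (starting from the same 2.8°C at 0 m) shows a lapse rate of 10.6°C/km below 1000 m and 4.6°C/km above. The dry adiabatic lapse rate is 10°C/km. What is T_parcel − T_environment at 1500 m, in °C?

-2.1°C (parcel cooler than environment)

Parcel:
  0–1500 m, dry: Δz = 1.5 km ⇒ ΔT = -15°C; T = -12.2°C
Environment:
  0–1000 m, environment, lower layer: Δz = 1 km ⇒ ΔT = -10.6°C; T = -7.8°C
  1000–1500 m, environment, upper layer: Δz = 0.5 km ⇒ ΔT = -2.3°C; T = -10.1°C
T_parcel − T_env = -12.2 − (-10.1) = -2.1°C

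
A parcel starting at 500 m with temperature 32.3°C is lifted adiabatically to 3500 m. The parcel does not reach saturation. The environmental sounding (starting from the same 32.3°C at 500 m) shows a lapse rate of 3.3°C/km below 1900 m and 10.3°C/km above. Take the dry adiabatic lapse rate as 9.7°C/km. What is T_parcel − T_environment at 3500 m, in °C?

-8°C (parcel cooler than environment)

Parcel:
  500 → 3500 m (dry, 9.7°C/km): ΔT = -9.7 × 3 = -29.1°C → T = 3.2°C
Environment:
  500 → 1900 m (environment, lower layer, 3.3°C/km): ΔT = -3.3 × 1.4 = -4.62°C → T = 27.68°C
  1900 → 3500 m (environment, upper layer, 10.3°C/km): ΔT = -10.3 × 1.6 = -16.48°C → T = 11.2°C
T_parcel − T_env = 3.2 − 11.2 = -8°C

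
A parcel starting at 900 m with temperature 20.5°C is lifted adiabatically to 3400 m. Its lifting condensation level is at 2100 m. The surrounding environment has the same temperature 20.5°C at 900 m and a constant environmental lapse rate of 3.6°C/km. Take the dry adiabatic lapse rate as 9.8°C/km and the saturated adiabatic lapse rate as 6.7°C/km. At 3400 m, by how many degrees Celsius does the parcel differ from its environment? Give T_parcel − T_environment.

-11.47°C (parcel cooler than environment)

Parcel:
  900–2100 m, dry: Δz = 1.2 km ⇒ ΔT = -11.76°C; T = 8.74°C
  2100–3400 m, saturated: Δz = 1.3 km ⇒ ΔT = -8.71°C; T = 0.03°C
Environment:
  900–3400 m, environment: Δz = 2.5 km ⇒ ΔT = -9°C; T = 11.5°C
T_parcel − T_env = 0.03 − 11.5 = -11.47°C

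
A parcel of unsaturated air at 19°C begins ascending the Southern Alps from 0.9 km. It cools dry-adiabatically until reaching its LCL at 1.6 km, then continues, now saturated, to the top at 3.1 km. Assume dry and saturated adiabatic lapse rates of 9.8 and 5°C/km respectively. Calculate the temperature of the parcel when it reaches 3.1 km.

900–1600 m, dry: Δz = 0.7 km ⇒ ΔT = -6.86°C; T = 12.14°C
1600–3100 m, saturated: Δz = 1.5 km ⇒ ΔT = -7.5°C; T = 4.64°C

4.64°C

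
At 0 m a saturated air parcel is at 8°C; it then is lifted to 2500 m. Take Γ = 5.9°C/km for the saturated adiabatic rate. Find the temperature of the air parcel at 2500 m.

-6.75°C

0 → 2500 m (saturated adiabatic, 5.9°C/km): ΔT = -5.9 × 2.5 = -14.75°C → T = -6.75°C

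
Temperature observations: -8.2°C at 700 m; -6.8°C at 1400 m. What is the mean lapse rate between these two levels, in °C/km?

Γ = −ΔT/Δz = (-8.2 − (-6.8)) / (1400 − 700) m
  = -1.4°C / 0.7 km = -2°C/km

-2°C/km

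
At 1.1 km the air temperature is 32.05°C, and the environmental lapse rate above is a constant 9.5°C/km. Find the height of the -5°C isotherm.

5 km

Height above start = (32.05 − (-5)) / 9.5 = 3.9 km
Altitude = 1100 m + 3900 m = 5000 m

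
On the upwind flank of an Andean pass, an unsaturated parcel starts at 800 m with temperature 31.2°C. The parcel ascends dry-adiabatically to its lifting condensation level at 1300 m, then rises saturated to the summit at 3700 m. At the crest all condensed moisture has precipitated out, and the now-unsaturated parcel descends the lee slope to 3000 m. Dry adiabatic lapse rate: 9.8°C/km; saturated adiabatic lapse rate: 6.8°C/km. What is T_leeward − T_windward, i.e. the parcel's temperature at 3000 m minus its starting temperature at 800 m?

800–1300 m, dry: Δz = 0.5 km ⇒ ΔT = -4.9°C; T = 26.3°C
1300–3700 m, saturated: Δz = 2.4 km ⇒ ΔT = -16.32°C; T = 9.98°C
3700–3000 m, dry descent: Δz = 0.7 km ⇒ ΔT = +6.86°C; T = 16.84°C
Net change vs windward start: 16.84 − 31.2 = -14.36°C

-14.36°C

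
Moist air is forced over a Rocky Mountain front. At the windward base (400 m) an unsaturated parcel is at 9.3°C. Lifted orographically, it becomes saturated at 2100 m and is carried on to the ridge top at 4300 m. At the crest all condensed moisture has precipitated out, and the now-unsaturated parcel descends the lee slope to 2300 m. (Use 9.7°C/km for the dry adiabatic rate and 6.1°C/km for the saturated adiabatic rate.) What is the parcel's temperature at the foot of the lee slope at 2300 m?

-1.21°C

Dry to 2100 m: -9.7 × 1.7 km = -16.49°C, so T = -7.19°C.
Saturated to 4300 m: -6.1 × 2.2 km = -13.42°C, so T = -20.61°C.
Dry descent to 2300 m: +9.7 × 2 km = +19.4°C, so T = -1.21°C.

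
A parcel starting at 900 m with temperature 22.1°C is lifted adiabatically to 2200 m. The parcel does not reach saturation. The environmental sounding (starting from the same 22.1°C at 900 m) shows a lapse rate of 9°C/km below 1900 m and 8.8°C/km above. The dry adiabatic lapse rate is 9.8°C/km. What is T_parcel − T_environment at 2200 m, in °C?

Parcel:
  900–2200 m, dry: Δz = 1.3 km ⇒ ΔT = -12.74°C; T = 9.36°C
Environment:
  900–1900 m, environment, lower layer: Δz = 1 km ⇒ ΔT = -9°C; T = 13.1°C
  1900–2200 m, environment, upper layer: Δz = 0.3 km ⇒ ΔT = -2.64°C; T = 10.46°C
T_parcel − T_env = 9.36 − 10.46 = -1.1°C

-1.1°C (parcel cooler than environment)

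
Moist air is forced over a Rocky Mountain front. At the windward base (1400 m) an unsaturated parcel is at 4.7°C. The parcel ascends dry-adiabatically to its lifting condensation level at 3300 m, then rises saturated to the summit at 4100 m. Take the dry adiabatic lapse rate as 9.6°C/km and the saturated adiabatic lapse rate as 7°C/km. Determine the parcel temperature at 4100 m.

Dry to 3300 m: -9.6 × 1.9 km = -18.24°C, so T = -13.54°C.
Saturated to 4100 m: -7 × 0.8 km = -5.6°C, so T = -19.14°C.

-19.14°C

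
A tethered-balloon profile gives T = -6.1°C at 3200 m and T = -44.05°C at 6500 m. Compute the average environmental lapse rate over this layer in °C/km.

Γ = −ΔT/Δz = (-6.1 − (-44.05)) / (6500 − 3200) m
  = 37.95°C / 3.3 km = 11.5°C/km

11.5°C/km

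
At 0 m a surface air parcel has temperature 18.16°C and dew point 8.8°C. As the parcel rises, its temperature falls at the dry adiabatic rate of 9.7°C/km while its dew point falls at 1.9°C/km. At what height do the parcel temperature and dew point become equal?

T and T_d converge at 9.7 − 1.9 = 7.8°C per km
Height above start = (18.16 − 8.8) / 7.8 = 1.2 km
LCL altitude = 0 m + 1200 m = 1200 m

1200 m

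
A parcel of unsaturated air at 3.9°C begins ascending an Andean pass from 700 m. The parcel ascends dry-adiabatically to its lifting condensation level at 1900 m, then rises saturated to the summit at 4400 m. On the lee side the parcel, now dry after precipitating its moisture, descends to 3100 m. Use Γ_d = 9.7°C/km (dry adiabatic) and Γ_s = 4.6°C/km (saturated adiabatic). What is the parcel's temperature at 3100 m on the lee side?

-6.63°C

Dry to 1900 m: -9.7 × 1.2 km = -11.64°C, so T = -7.74°C.
Saturated to 4400 m: -4.6 × 2.5 km = -11.5°C, so T = -19.24°C.
Dry descent to 3100 m: +9.7 × 1.3 km = +12.61°C, so T = -6.63°C.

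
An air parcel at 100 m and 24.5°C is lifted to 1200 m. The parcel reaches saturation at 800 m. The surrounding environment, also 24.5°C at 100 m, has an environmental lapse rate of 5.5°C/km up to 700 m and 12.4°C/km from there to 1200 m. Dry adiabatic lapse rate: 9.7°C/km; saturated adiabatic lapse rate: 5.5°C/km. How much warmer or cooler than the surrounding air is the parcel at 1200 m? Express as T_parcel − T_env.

Parcel:
  100 → 800 m (dry, 9.7°C/km): ΔT = -9.7 × 0.7 = -6.79°C → T = 17.71°C
  800 → 1200 m (saturated, 5.5°C/km): ΔT = -5.5 × 0.4 = -2.2°C → T = 15.51°C
Environment:
  100 → 700 m (environment, lower layer, 5.5°C/km): ΔT = -5.5 × 0.6 = -3.3°C → T = 21.2°C
  700 → 1200 m (environment, upper layer, 12.4°C/km): ΔT = -12.4 × 0.5 = -6.2°C → T = 15°C
T_parcel − T_env = 15.51 − 15 = +0.51°C

+0.51°C (parcel warmer than environment)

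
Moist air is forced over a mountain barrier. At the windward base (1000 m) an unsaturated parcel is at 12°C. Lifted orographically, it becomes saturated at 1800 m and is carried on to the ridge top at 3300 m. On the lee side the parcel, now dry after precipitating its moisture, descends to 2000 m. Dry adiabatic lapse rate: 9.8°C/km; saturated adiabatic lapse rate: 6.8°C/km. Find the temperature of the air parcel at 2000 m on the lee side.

6.7°C

1000–1800 m, dry: Δz = 0.8 km ⇒ ΔT = -7.84°C; T = 4.16°C
1800–3300 m, saturated: Δz = 1.5 km ⇒ ΔT = -10.2°C; T = -6.04°C
3300–2000 m, dry descent: Δz = 1.3 km ⇒ ΔT = +12.74°C; T = 6.7°C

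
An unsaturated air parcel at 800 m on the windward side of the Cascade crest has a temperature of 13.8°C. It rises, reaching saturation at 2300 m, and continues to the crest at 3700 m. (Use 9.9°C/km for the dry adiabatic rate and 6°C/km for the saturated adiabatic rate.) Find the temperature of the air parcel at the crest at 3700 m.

-9.45°C

800–2300 m, dry: Δz = 1.5 km ⇒ ΔT = -14.85°C; T = -1.05°C
2300–3700 m, saturated: Δz = 1.4 km ⇒ ΔT = -8.4°C; T = -9.45°C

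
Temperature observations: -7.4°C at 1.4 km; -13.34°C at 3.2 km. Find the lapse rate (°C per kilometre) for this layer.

3.3°C/km

Γ = −ΔT/Δz = (-7.4 − (-13.34)) / (3200 − 1400) m
  = 5.94°C / 1.8 km = 3.3°C/km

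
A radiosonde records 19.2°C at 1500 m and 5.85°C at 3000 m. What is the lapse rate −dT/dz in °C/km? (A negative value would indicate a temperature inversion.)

Γ = −ΔT/Δz = (19.2 − 5.85) / (3000 − 1500) m
  = 13.35°C / 1.5 km = 8.9°C/km

8.9°C/km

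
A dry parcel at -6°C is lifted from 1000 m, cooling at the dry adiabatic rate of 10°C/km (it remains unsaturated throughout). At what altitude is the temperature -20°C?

2400 m

Height above start = (-6 − (-20)) / 10 = 1.4 km
Altitude = 1000 m + 1400 m = 2400 m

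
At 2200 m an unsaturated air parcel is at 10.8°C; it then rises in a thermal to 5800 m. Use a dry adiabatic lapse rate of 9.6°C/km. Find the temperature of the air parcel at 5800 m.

Dry adiabatic to 5800 m: -9.6 × 3.6 km = -34.56°C, so T = -23.76°C.

-23.76°C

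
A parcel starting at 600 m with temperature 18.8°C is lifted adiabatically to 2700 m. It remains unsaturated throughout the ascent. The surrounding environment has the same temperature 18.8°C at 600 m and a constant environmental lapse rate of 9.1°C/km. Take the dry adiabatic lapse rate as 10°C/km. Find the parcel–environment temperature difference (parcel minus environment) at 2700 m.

-1.89°C (parcel cooler than environment)

Parcel:
  600 → 2700 m (dry, 10°C/km): ΔT = -10 × 2.1 = -21°C → T = -2.2°C
Environment:
  600 → 2700 m (environment, 9.1°C/km): ΔT = -9.1 × 2.1 = -19.11°C → T = -0.31°C
T_parcel − T_env = -2.2 − (-0.31) = -1.89°C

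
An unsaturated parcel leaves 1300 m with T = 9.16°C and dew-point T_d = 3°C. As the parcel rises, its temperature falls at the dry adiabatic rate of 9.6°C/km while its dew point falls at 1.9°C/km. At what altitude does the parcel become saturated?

T and T_d converge at 9.6 − 1.9 = 7.7°C per km
Height above start = (9.16 − 3) / 7.7 = 0.8 km
LCL altitude = 1300 m + 800 m = 2100 m

2100 m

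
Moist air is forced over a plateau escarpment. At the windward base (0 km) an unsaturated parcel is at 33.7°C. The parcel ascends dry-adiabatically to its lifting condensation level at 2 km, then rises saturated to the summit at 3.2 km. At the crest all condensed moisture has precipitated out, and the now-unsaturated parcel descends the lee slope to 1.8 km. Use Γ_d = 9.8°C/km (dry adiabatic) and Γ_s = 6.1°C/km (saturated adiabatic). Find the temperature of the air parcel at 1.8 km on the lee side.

20.5°C

Dry to 2000 m: -9.8 × 2 km = -19.6°C, so T = 14.1°C.
Saturated to 3200 m: -6.1 × 1.2 km = -7.32°C, so T = 6.78°C.
Dry descent to 1800 m: +9.8 × 1.4 km = +13.72°C, so T = 20.5°C.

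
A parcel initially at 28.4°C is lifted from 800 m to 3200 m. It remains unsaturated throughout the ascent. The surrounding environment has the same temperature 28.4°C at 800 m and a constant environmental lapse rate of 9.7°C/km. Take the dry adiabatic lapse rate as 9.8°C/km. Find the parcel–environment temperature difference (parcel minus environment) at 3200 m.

-0.24°C (parcel cooler than environment)

Parcel:
  800 → 3200 m (dry, 9.8°C/km): ΔT = -9.8 × 2.4 = -23.52°C → T = 4.88°C
Environment:
  800 → 3200 m (environment, 9.7°C/km): ΔT = -9.7 × 2.4 = -23.28°C → T = 5.12°C
T_parcel − T_env = 4.88 − 5.12 = -0.24°C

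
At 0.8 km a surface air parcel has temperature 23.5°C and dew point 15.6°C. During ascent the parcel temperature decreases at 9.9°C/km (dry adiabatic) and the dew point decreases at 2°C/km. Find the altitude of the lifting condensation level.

T and T_d converge at 9.9 − 2 = 7.9°C per km
Height above start = (23.5 − 15.6) / 7.9 = 1 km
LCL altitude = 800 m + 1000 m = 1800 m

1.8 km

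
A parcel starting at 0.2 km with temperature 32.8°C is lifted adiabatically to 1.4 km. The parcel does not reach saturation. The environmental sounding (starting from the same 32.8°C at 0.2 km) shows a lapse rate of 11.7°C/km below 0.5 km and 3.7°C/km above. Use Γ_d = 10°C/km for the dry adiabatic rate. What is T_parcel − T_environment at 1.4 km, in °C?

-5.16°C (parcel cooler than environment)

Parcel:
  200–1400 m, dry: Δz = 1.2 km ⇒ ΔT = -12°C; T = 20.8°C
Environment:
  200–500 m, environment, lower layer: Δz = 0.3 km ⇒ ΔT = -3.51°C; T = 29.29°C
  500–1400 m, environment, upper layer: Δz = 0.9 km ⇒ ΔT = -3.33°C; T = 25.96°C
T_parcel − T_env = 20.8 − 25.96 = -5.16°C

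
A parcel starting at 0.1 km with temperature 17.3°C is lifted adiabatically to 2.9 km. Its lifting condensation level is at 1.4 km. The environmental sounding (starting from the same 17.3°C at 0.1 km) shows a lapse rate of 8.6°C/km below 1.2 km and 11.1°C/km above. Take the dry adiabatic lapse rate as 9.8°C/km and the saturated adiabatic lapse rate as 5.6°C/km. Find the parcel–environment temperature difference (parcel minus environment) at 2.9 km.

+7.19°C (parcel warmer than environment)

Parcel:
  100–1400 m, dry: Δz = 1.3 km ⇒ ΔT = -12.74°C; T = 4.56°C
  1400–2900 m, saturated: Δz = 1.5 km ⇒ ΔT = -8.4°C; T = -3.84°C
Environment:
  100–1200 m, environment, lower layer: Δz = 1.1 km ⇒ ΔT = -9.46°C; T = 7.84°C
  1200–2900 m, environment, upper layer: Δz = 1.7 km ⇒ ΔT = -18.87°C; T = -11.03°C
T_parcel − T_env = -3.84 − (-11.03) = +7.19°C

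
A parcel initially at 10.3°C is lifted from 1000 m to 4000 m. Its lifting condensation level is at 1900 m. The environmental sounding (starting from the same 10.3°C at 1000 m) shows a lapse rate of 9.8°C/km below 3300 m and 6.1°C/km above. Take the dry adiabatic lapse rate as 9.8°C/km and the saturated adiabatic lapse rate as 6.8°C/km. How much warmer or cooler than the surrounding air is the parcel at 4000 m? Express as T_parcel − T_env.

Parcel:
  Dry to 1900 m: -9.8 × 0.9 km = -8.82°C, so T = 1.48°C.
  Saturated to 4000 m: -6.8 × 2.1 km = -14.28°C, so T = -12.8°C.
Environment:
  Environment, lower layer to 3300 m: -9.8 × 2.3 km = -22.54°C, so T = -12.24°C.
  Environment, upper layer to 4000 m: -6.1 × 0.7 km = -4.27°C, so T = -16.51°C.
T_parcel − T_env = -12.8 − (-16.51) = +3.71°C

+3.71°C (parcel warmer than environment)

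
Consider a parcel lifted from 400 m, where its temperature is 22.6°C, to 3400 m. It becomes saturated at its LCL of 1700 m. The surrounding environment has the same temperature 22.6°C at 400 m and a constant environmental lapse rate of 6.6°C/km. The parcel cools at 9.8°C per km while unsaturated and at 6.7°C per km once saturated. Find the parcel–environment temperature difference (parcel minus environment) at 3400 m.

Parcel:
  400–1700 m, dry: Δz = 1.3 km ⇒ ΔT = -12.74°C; T = 9.86°C
  1700–3400 m, saturated: Δz = 1.7 km ⇒ ΔT = -11.39°C; T = -1.53°C
Environment:
  400–3400 m, environment: Δz = 3 km ⇒ ΔT = -19.8°C; T = 2.8°C
T_parcel − T_env = -1.53 − 2.8 = -4.33°C

-4.33°C (parcel cooler than environment)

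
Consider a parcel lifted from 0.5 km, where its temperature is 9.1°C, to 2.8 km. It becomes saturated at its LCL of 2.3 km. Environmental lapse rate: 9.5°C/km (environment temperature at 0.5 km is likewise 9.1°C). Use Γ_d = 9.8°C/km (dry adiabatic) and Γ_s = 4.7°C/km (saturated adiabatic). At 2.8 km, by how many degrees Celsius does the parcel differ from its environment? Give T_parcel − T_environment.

Parcel:
  500–2300 m, dry: Δz = 1.8 km ⇒ ΔT = -17.64°C; T = -8.54°C
  2300–2800 m, saturated: Δz = 0.5 km ⇒ ΔT = -2.35°C; T = -10.89°C
Environment:
  500–2800 m, environment: Δz = 2.3 km ⇒ ΔT = -21.85°C; T = -12.75°C
T_parcel − T_env = -10.89 − (-12.75) = +1.86°C

+1.86°C (parcel warmer than environment)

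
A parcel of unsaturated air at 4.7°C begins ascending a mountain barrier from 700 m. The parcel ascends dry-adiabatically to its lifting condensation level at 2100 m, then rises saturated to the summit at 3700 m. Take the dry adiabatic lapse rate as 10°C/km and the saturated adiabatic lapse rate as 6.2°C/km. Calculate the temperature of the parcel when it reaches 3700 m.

700–2100 m, dry: Δz = 1.4 km ⇒ ΔT = -14°C; T = -9.3°C
2100–3700 m, saturated: Δz = 1.6 km ⇒ ΔT = -9.92°C; T = -19.22°C

-19.22°C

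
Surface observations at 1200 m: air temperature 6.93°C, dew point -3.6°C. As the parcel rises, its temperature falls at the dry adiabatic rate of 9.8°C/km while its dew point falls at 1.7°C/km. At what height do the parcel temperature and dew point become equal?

2500 m

T and T_d converge at 9.8 − 1.7 = 8.1°C per km
Height above start = (6.93 − (-3.6)) / 8.1 = 1.3 km
LCL altitude = 1200 m + 1300 m = 2500 m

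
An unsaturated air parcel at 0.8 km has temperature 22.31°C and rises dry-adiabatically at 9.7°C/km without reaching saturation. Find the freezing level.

Height above start = (22.31 − 0) / 9.7 = 2.3 km
Altitude = 800 m + 2300 m = 3100 m

3.1 km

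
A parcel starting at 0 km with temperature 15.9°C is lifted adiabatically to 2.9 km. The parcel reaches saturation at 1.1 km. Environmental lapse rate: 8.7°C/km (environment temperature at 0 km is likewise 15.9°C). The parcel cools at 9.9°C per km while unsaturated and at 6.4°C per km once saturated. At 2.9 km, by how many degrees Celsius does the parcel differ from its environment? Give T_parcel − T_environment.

Parcel:
  0 → 1100 m (dry, 9.9°C/km): ΔT = -9.9 × 1.1 = -10.89°C → T = 5.01°C
  1100 → 2900 m (saturated, 6.4°C/km): ΔT = -6.4 × 1.8 = -11.52°C → T = -6.51°C
Environment:
  0 → 2900 m (environment, 8.7°C/km): ΔT = -8.7 × 2.9 = -25.23°C → T = -9.33°C
T_parcel − T_env = -6.51 − (-9.33) = +2.82°C

+2.82°C (parcel warmer than environment)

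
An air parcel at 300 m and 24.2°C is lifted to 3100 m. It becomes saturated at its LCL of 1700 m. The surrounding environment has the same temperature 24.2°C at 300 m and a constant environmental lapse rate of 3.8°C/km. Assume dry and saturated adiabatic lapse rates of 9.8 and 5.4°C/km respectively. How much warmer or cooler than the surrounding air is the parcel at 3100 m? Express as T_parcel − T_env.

-10.64°C (parcel cooler than environment)

Parcel:
  300–1700 m, dry: Δz = 1.4 km ⇒ ΔT = -13.72°C; T = 10.48°C
  1700–3100 m, saturated: Δz = 1.4 km ⇒ ΔT = -7.56°C; T = 2.92°C
Environment:
  300–3100 m, environment: Δz = 2.8 km ⇒ ΔT = -10.64°C; T = 13.56°C
T_parcel − T_env = 2.92 − 13.56 = -10.64°C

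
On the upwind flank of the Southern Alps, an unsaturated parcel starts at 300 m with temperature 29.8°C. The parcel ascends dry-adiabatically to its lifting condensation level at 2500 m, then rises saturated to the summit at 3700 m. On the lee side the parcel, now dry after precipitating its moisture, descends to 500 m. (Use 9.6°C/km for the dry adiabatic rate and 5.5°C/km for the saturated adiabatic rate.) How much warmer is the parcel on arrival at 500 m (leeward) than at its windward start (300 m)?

+3°C

From 300 m to 2500 m (dry): cools by 9.6 × 2.2 = 21.12°C, giving 8.68°C.
From 2500 m to 3700 m (saturated): cools by 5.5 × 1.2 = 6.6°C, giving 2.08°C.
From 3700 m to 500 m (dry descent): warms by 9.6 × 3.2 = 30.72°C, giving 32.8°C.
Net change vs windward start: 32.8 − 29.8 = +3°C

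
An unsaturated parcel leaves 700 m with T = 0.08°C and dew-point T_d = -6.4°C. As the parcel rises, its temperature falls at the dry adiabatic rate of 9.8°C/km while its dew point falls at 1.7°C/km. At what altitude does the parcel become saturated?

T and T_d converge at 9.8 − 1.7 = 8.1°C per km
Height above start = (0.08 − (-6.4)) / 8.1 = 0.8 km
LCL altitude = 700 m + 800 m = 1500 m

1500 m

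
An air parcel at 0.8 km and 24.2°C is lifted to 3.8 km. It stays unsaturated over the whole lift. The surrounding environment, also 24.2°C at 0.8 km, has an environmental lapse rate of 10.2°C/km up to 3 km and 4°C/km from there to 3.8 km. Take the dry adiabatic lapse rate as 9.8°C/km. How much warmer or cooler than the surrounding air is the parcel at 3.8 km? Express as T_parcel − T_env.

-3.76°C (parcel cooler than environment)

Parcel:
  Dry to 3800 m: -9.8 × 3 km = -29.4°C, so T = -5.2°C.
Environment:
  Environment, lower layer to 3000 m: -10.2 × 2.2 km = -22.44°C, so T = 1.76°C.
  Environment, upper layer to 3800 m: -4 × 0.8 km = -3.2°C, so T = -1.44°C.
T_parcel − T_env = -5.2 − (-1.44) = -3.76°C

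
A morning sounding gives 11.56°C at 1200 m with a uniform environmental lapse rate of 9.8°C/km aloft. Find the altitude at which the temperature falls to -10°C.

Height above start = (11.56 − (-10)) / 9.8 = 2.2 km
Altitude = 1200 m + 2200 m = 3400 m

3400 m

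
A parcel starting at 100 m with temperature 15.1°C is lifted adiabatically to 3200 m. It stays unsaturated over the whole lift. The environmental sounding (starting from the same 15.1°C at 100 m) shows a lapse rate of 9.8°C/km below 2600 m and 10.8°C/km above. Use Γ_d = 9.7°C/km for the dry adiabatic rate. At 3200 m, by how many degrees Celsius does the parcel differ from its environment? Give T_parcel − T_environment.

+0.91°C (parcel warmer than environment)

Parcel:
  100–3200 m, dry: Δz = 3.1 km ⇒ ΔT = -30.07°C; T = -14.97°C
Environment:
  100–2600 m, environment, lower layer: Δz = 2.5 km ⇒ ΔT = -24.5°C; T = -9.4°C
  2600–3200 m, environment, upper layer: Δz = 0.6 km ⇒ ΔT = -6.48°C; T = -15.88°C
T_parcel − T_env = -14.97 − (-15.88) = +0.91°C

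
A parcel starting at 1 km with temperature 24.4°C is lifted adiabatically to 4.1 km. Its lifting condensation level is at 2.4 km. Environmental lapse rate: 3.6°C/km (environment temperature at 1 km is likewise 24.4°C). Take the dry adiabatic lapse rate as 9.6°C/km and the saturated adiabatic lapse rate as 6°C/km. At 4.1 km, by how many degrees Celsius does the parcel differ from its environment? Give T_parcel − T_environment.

Parcel:
  From 1000 m to 2400 m (dry): cools by 9.6 × 1.4 = 13.44°C, giving 10.96°C.
  From 2400 m to 4100 m (saturated): cools by 6 × 1.7 = 10.2°C, giving 0.76°C.
Environment:
  From 1000 m to 4100 m (environment): cools by 3.6 × 3.1 = 11.16°C, giving 13.24°C.
T_parcel − T_env = 0.76 − 13.24 = -12.48°C

-12.48°C (parcel cooler than environment)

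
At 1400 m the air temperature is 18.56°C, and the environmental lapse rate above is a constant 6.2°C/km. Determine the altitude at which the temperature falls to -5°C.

5200 m

Height above start = (18.56 − (-5)) / 6.2 = 3.8 km
Altitude = 1400 m + 3800 m = 5200 m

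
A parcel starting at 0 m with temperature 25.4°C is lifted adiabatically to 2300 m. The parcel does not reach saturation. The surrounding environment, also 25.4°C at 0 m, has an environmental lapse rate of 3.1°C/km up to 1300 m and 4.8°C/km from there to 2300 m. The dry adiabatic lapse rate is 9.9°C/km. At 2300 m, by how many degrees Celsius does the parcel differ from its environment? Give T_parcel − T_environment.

-13.94°C (parcel cooler than environment)

Parcel:
  0 → 2300 m (dry, 9.9°C/km): ΔT = -9.9 × 2.3 = -22.77°C → T = 2.63°C
Environment:
  0 → 1300 m (environment, lower layer, 3.1°C/km): ΔT = -3.1 × 1.3 = -4.03°C → T = 21.37°C
  1300 → 2300 m (environment, upper layer, 4.8°C/km): ΔT = -4.8 × 1 = -4.8°C → T = 16.57°C
T_parcel − T_env = 2.63 − 16.57 = -13.94°C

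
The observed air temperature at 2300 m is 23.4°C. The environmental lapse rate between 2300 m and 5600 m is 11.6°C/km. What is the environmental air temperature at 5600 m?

From 2300 m to 5600 m (environmental): cools by 11.6 × 3.3 = 38.28°C, giving -14.88°C.

-14.88°C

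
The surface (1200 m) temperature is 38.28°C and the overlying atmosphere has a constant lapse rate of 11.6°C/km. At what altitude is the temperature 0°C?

Height above start = (38.28 − 0) / 11.6 = 3.3 km
Altitude = 1200 m + 3300 m = 4500 m

4500 m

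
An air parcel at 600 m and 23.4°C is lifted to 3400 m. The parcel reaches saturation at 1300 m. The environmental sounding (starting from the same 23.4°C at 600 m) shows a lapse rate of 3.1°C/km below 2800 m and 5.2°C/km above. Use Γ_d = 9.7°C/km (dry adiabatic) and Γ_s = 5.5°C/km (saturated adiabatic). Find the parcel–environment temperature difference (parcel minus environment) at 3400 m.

Parcel:
  600–1300 m, dry: Δz = 0.7 km ⇒ ΔT = -6.79°C; T = 16.61°C
  1300–3400 m, saturated: Δz = 2.1 km ⇒ ΔT = -11.55°C; T = 5.06°C
Environment:
  600–2800 m, environment, lower layer: Δz = 2.2 km ⇒ ΔT = -6.82°C; T = 16.58°C
  2800–3400 m, environment, upper layer: Δz = 0.6 km ⇒ ΔT = -3.12°C; T = 13.46°C
T_parcel − T_env = 5.06 − 13.46 = -8.4°C

-8.4°C (parcel cooler than environment)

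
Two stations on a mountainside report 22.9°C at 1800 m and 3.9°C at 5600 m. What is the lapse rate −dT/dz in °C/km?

Γ = −ΔT/Δz = (22.9 − 3.9) / (5600 − 1800) m
  = 19°C / 3.8 km = 5°C/km

5°C/km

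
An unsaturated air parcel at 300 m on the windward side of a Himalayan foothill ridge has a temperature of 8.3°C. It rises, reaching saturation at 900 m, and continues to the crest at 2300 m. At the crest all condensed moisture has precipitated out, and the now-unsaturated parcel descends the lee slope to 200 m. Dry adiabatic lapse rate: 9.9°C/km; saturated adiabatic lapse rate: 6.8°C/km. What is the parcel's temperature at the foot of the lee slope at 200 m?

300–900 m, dry: Δz = 0.6 km ⇒ ΔT = -5.94°C; T = 2.36°C
900–2300 m, saturated: Δz = 1.4 km ⇒ ΔT = -9.52°C; T = -7.16°C
2300–200 m, dry descent: Δz = 2.1 km ⇒ ΔT = +20.79°C; T = 13.63°C

13.63°C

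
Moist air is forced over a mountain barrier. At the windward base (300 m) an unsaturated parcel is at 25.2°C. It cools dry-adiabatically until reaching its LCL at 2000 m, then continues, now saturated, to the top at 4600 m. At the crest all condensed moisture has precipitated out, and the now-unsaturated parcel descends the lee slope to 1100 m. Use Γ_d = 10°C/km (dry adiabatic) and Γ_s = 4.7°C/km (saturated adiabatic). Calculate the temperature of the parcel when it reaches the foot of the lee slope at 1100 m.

30.98°C

Dry to 2000 m: -10 × 1.7 km = -17°C, so T = 8.2°C.
Saturated to 4600 m: -4.7 × 2.6 km = -12.22°C, so T = -4.02°C.
Dry descent to 1100 m: +10 × 3.5 km = +35°C, so T = 30.98°C.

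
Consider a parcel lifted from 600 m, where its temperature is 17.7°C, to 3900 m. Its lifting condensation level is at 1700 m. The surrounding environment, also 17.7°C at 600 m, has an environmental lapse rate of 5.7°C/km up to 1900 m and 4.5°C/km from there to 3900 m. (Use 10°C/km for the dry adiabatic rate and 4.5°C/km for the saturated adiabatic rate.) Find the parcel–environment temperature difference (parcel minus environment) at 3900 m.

-4.49°C (parcel cooler than environment)

Parcel:
  From 600 m to 1700 m (dry): cools by 10 × 1.1 = 11°C, giving 6.7°C.
  From 1700 m to 3900 m (saturated): cools by 4.5 × 2.2 = 9.9°C, giving -3.2°C.
Environment:
  From 600 m to 1900 m (environment, lower layer): cools by 5.7 × 1.3 = 7.41°C, giving 10.29°C.
  From 1900 m to 3900 m (environment, upper layer): cools by 4.5 × 2 = 9°C, giving 1.29°C.
T_parcel − T_env = -3.2 − 1.29 = -4.49°C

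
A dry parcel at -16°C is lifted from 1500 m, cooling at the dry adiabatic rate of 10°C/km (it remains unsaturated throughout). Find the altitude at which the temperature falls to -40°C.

Height above start = (-16 − (-40)) / 10 = 2.4 km
Altitude = 1500 m + 2400 m = 3900 m

3900 m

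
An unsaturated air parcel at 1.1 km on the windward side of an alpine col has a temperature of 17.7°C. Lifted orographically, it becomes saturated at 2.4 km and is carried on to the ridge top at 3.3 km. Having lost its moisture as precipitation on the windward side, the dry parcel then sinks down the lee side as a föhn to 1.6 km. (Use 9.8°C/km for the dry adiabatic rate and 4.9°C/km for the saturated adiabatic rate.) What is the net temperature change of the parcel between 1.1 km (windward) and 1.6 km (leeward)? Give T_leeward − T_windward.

Dry to 2400 m: -9.8 × 1.3 km = -12.74°C, so T = 4.96°C.
Saturated to 3300 m: -4.9 × 0.9 km = -4.41°C, so T = 0.55°C.
Dry descent to 1600 m: +9.8 × 1.7 km = +16.66°C, so T = 17.21°C.
Net change vs windward start: 17.21 − 17.7 = -0.49°C

-0.49°C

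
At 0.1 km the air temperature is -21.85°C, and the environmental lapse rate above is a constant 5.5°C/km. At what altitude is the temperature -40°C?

Height above start = (-21.85 − (-40)) / 5.5 = 3.3 km
Altitude = 100 m + 3300 m = 3400 m

3.4 km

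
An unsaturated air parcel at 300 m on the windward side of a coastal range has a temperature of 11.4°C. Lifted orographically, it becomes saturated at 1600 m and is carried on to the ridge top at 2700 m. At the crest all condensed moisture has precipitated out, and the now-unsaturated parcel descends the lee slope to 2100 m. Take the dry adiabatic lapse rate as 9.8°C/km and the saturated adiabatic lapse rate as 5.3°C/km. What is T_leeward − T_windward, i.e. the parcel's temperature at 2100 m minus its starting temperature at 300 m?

-12.69°C

300–1600 m, dry: Δz = 1.3 km ⇒ ΔT = -12.74°C; T = -1.34°C
1600–2700 m, saturated: Δz = 1.1 km ⇒ ΔT = -5.83°C; T = -7.17°C
2700–2100 m, dry descent: Δz = 0.6 km ⇒ ΔT = +5.88°C; T = -1.29°C
Net change vs windward start: -1.29 − 11.4 = -12.69°C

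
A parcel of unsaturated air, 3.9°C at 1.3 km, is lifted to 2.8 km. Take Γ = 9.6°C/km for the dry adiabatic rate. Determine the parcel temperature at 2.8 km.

From 1300 m to 2800 m (dry adiabatic): cools by 9.6 × 1.5 = 14.4°C, giving -10.5°C.

-10.5°C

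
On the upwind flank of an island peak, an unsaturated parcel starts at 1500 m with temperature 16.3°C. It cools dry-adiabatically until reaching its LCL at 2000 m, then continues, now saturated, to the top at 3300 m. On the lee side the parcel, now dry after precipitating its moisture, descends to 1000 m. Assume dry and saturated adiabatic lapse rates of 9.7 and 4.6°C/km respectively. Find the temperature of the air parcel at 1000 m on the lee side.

27.78°C

1500 → 2000 m (dry, 9.7°C/km): ΔT = -9.7 × 0.5 = -4.85°C → T = 11.45°C
2000 → 3300 m (saturated, 4.6°C/km): ΔT = -4.6 × 1.3 = -5.98°C → T = 5.47°C
3300 → 1000 m (dry descent, 9.7°C/km): ΔT = +9.7 × 2.3 = +22.31°C → T = 27.78°C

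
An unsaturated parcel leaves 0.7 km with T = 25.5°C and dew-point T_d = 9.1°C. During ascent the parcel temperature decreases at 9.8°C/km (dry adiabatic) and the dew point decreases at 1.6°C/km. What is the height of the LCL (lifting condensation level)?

T and T_d converge at 9.8 − 1.6 = 8.2°C per km
Height above start = (25.5 − 9.1) / 8.2 = 2 km
LCL altitude = 700 m + 2000 m = 2700 m

2.7 km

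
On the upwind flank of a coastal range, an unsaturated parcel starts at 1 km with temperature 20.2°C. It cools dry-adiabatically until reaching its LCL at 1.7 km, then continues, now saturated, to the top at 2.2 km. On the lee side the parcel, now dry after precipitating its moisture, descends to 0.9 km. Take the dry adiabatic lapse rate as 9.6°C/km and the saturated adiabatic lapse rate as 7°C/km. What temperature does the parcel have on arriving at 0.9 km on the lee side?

From 1000 m to 1700 m (dry): cools by 9.6 × 0.7 = 6.72°C, giving 13.48°C.
From 1700 m to 2200 m (saturated): cools by 7 × 0.5 = 3.5°C, giving 9.98°C.
From 2200 m to 900 m (dry descent): warms by 9.6 × 1.3 = 12.48°C, giving 22.46°C.

22.46°C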